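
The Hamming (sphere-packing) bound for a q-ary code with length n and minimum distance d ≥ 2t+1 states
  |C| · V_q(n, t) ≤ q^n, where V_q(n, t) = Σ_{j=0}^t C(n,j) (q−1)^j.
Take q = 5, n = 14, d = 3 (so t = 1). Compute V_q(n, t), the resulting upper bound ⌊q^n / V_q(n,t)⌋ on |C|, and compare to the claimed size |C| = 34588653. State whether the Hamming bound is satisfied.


V_q(n, t) = 57, q^n = 6103515625, Hamming bound = 107079221, |C| = 34588653 ≤ bound (satisfied).

Step 1: Compute V_q(n, t) = Σ_{j=0}^1 C(n, j) (q−1)^j.
  j = 0: C(14,0)·(4)^0 = 1·1 = 1.
  j = 1: C(14,1)·(4)^1 = 14·4 = 56.
  V_q(n, t) = 1 + 56 = 57.
Step 2: q^n = 5^14 = 6103515625.
Step 3: Hamming bound ⌊q^n / V_q(n,t)⌋ = ⌊6103515625/57⌋ = 107079221.
Step 4: Compare |C| = 34588653 to 107079221: satisfied.
The claimed |C| lies below the Hamming bound.


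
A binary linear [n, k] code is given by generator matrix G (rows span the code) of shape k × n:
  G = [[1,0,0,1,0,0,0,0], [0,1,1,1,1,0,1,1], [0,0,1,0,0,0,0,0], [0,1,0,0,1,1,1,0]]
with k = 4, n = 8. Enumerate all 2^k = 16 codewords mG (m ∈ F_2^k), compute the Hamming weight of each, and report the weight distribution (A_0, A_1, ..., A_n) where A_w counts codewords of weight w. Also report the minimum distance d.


Weight distribution: A_0 = 1, A_1 = 1, A_2 = 1, A_3 = 3, A_4 = 3, A_5 = 3, A_6 = 3, A_7 = 1. Minimum distance d = 1.

Enumerate all 2^4 = 16 messages m ∈ F_2^4.
For each, compute codeword c = mG in F_2^8, then tally its weight.
  m = 0000 → c = 00000000, weight = 0.
  m = 1000 → c = 10010000, weight = 2.
  m = 0100 → c = 01111011, weight = 6.
  m = 1100 → c = 11101011, weight = 6.
  m = 0010 → c = 00100000, weight = 1.
  m = 1010 → c = 10110000, weight = 3.
  m = 0110 → c = 01011011, weight = 5.
  m = 1110 → c = 11001011, weight = 5.
  m = 0001 → c = 01001110, weight = 4.
  m = 1001 → c = 11011110, weight = 6.
  m = 0101 → c = 00110101, weight = 4.
  m = 1101 → c = 10100101, weight = 4.
  m = 0011 → c = 01101110, weight = 5.
  m = 1011 → c = 11111110, weight = 7.
  m = 0111 → c = 00010101, weight = 3.
  m = 1111 → c = 10000101, weight = 3.
Tally weights:
  weight 0: 1 codewords.
  weight 1: 1 codewords.
  weight 2: 1 codewords.
  weight 3: 3 codewords.
  weight 4: 3 codewords.
  weight 5: 3 codewords.
  weight 6: 3 codewords.
  weight 7: 1 codewords.
Minimum distance d = smallest w > 0 with A_w > 0 = 1.
Sanity: Σ A_w = 16 = 2^4 = 16 ✓.


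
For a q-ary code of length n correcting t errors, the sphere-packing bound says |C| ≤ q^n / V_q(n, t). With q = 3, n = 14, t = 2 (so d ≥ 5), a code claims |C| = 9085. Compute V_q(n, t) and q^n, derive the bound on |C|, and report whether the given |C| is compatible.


V_q(n, t) = 393, q^n = 4782969, Hamming bound = 12170, |C| = 9085 ≤ bound (satisfied).

Step 1: Compute V_q(n, t) = Σ_{j=0}^2 C(n, j) (q−1)^j.
  j = 0: C(14,0)·(2)^0 = 1·1 = 1.
  j = 1: C(14,1)·(2)^1 = 14·2 = 28.
  j = 2: C(14,2)·(2)^2 = 91·4 = 364.
  V_q(n, t) = 1 + 28 + 364 = 393.
Step 2: q^n = 3^14 = 4782969.
Step 3: Hamming bound ⌊q^n / V_q(n,t)⌋ = ⌊4782969/393⌋ = 12170.
Step 4: Compare |C| = 9085 to 12170: satisfied.
The claimed |C| lies below the Hamming bound.


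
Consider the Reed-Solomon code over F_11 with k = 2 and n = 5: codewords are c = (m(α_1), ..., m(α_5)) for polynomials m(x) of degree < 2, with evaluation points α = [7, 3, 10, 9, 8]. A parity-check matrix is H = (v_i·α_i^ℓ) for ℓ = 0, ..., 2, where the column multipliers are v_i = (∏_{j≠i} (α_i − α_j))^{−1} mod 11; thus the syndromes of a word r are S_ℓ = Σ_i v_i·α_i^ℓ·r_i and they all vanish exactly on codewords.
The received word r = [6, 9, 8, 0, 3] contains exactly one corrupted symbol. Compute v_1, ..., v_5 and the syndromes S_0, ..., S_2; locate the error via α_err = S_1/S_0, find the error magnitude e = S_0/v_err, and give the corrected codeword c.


S = (6, 7, 10), error at position 2, error magnitude e = 2, c = [6, 7, 8, 0, 3].

Step 1: column multipliers v_i = (∏_{j≠i}(α_i − α_j))^{−1} mod 11.
  i = 1 (α = 7): (7−3)(7−10)(7−9)(7−8) = 4·(−3)·(−2)·(−1) = −24 ≡ 9, so v_1 = 9^{−1} = 5 (mod 11).
  i = 2 (α = 3): (3−7)(3−10)(3−9)(3−8) = (−4)·(−7)·(−6)·(−5) = 840 ≡ 4, so v_2 = 4^{−1} = 3 (mod 11).
  i = 3 (α = 10): (10−7)(10−3)(10−9)(10−8) = 3·7·1·2 = 42 ≡ 9, so v_3 = 9^{−1} = 5 (mod 11).
  i = 4 (α = 9): (9−7)(9−3)(9−10)(9−8) = 2·6·(−1)·1 = −12 ≡ 10, so v_4 = 10^{−1} = 10 (mod 11).
  i = 5 (α = 8): (8−7)(8−3)(8−10)(8−9) = 1·5·(−2)·(−1) = 10 ≡ 10, so v_5 = 10^{−1} = 10 (mod 11).
  v = [5, 3, 5, 10, 10].
Step 2: syndromes of r = [6, 9, 8, 0, 3] (all sums mod 11).
  S_0 = Σ v_i r_i = 5·6 + 3·9 + 5·8 + 10·0 + 10·3 = 127 ≡ 6.
  S_1 = Σ v_i α_i r_i = 5·7·6 + 3·3·9 + 5·10·8 + 10·9·0 + 10·8·3 = 931 ≡ 7.
  α_i^2 mod 11 = [5, 9, 1, 4, 9].
  S_2 = Σ v_i α_i^2 r_i = 5·5·6 + 3·9·9 + 5·1·8 + 10·4·0 + 10·9·3 = 703 ≡ 10.
  S = (6, 7, 10) ≠ 0, so r is not a codeword (an error is present).
Step 3: locate the error. For a single error e at position i, S_ℓ = v_i·e·α_i^ℓ, so α_err = S_1/S_0.
  S_0^{−1} = 6^{−1} = 2 (mod 11), so α_err = 7·2 = 14 ≡ 3 = α_2. Error position i = 2.
  Consistency check: S_2/S_1 = 10·8 = 80 ≡ 3 = α_err ✓ (single-error assumption holds).
Step 4: error magnitude e = S_0/v_2 = S_0·∏_{j≠2}(α_2 − α_j) = 6·4 = 24 ≡ 2 (mod 11).
Step 5: correct position 2: c_2 = r_2 − e = 9 − 2 ≡ 7 (mod 11). Hence c = [6, 7, 8, 0, 3].
  Check: interpolating c through the α_i gives m(x) = 5 + 8·x (degree < 2) with m(α_i) = c_i for every i, so c is indeed a codeword.


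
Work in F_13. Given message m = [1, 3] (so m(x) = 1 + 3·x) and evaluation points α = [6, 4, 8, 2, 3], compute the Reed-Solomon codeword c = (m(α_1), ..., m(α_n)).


c = [6, 0, 12, 7, 10]

Message polynomial: m(x) = 1 + 3·x (mod 13).
For each evaluation point α_i, compute m(α_i) mod 13:
  α_1 = 6: Horner steps 3 → 6, so m(6) = 6.
  α_2 = 4: Horner steps 3 → 0, so m(4) = 0.
  α_3 = 8: Horner steps 3 → 12, so m(8) = 12.
  α_4 = 2: Horner steps 3 → 7, so m(2) = 7.
  α_5 = 3: Horner steps 3 → 10, so m(3) = 10.
Codeword c = [6, 0, 12, 7, 10] ∈ F_13^5.


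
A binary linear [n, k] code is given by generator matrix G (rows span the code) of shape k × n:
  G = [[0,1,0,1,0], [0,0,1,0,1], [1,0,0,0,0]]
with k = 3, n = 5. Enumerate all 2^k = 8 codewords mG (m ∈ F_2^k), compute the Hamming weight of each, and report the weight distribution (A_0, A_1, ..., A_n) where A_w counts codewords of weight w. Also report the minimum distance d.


Weight distribution: A_0 = 1, A_1 = 1, A_2 = 2, A_3 = 2, A_4 = 1, A_5 = 1. Minimum distance d = 1.

Enumerate all 2^3 = 8 messages m ∈ F_2^3.
For each, compute codeword c = mG in F_2^5, then tally its weight.
  m = 000 → c = 00000, weight = 0.
  m = 100 → c = 01010, weight = 2.
  m = 010 → c = 00101, weight = 2.
  m = 110 → c = 01111, weight = 4.
  m = 001 → c = 10000, weight = 1.
  m = 101 → c = 11010, weight = 3.
  m = 011 → c = 10101, weight = 3.
  m = 111 → c = 11111, weight = 5.
Tally weights:
  weight 0: 1 codewords.
  weight 1: 1 codewords.
  weight 2: 2 codewords.
  weight 3: 2 codewords.
  weight 4: 1 codewords.
  weight 5: 1 codewords.
Minimum distance d = smallest w > 0 with A_w > 0 = 1.
Sanity: Σ A_w = 8 = 2^3 = 8 ✓.


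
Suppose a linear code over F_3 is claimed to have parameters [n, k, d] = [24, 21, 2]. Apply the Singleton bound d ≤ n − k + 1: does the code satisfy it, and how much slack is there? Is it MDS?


Singleton RHS = n − k + 1 = 4, slack = 2, bound satisfied, not MDS.

Singleton bound: d ≤ n − k + 1.
Here n = 24, k = 21, so n − k + 1 = 4.
Given d = 2, check d ≤ 4: YES.
Slack = (n − k + 1) − d = 2.
The code is NOT MDS (slack = 2 > 0).
Description: the claimed parameters are [24, 21, 2]_3; such a code would be non-MDS.


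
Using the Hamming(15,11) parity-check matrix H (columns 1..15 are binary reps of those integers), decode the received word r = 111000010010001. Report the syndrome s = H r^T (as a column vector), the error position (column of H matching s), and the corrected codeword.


s = (1, 1, 0, 0)^T, error position = 12, corrected codeword c = 111000010011001

Compute s = H r^T mod 2 one row at a time:
  s_1 = 1 + 0 + 0 + 1 + 0 + 0 + 0 + 1 = 3 ≡ 1 (mod 2).
  s_2 = 0 + 0 + 0 + 0 + 0 + 0 + 0 + 1 = 1 ≡ 1 (mod 2).
  s_3 = 1 + 1 + 0 + 0 + 0 + 1 + 0 + 1 = 4 ≡ 0 (mod 2).
  s_4 = 1 + 1 + 0 + 0 + 0 + 1 + 0 + 1 = 4 ≡ 0 (mod 2).
s = (1, 1, 0, 0)^T — this equals column 12 of H (binary 1100), so error is at position 12.
Correct: flip bit 12 of r = 111000010010001 to get c = 111000010011001.


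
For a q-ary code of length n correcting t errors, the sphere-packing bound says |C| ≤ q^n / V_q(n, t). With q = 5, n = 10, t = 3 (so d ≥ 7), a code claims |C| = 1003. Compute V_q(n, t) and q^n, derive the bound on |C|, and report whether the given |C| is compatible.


V_q(n, t) = 8441, q^n = 9765625, Hamming bound = 1156, |C| = 1003 ≤ bound (satisfied).

Step 1: Compute V_q(n, t) = Σ_{j=0}^3 C(n, j) (q−1)^j.
  j = 0: C(10,0)·(4)^0 = 1·1 = 1.
  j = 1: C(10,1)·(4)^1 = 10·4 = 40.
  j = 2: C(10,2)·(4)^2 = 45·16 = 720.
  j = 3: C(10,3)·(4)^3 = 120·64 = 7680.
  V_q(n, t) = 1 + 40 + 720 + 7680 = 8441.
Step 2: q^n = 5^10 = 9765625.
Step 3: Hamming bound ⌊q^n / V_q(n,t)⌋ = ⌊9765625/8441⌋ = 1156.
Step 4: Compare |C| = 1003 to 1156: satisfied.
The claimed |C| lies below the Hamming bound.


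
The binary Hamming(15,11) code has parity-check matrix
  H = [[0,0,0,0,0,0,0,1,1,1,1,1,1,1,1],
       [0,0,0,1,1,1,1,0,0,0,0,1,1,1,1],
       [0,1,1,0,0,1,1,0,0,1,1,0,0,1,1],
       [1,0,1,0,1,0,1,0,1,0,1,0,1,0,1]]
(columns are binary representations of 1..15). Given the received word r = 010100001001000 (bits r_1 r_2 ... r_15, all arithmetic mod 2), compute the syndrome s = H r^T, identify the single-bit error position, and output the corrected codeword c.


s = (0, 0, 1, 1)^T, error position = 3, corrected codeword c = 011100001001000

Compute s = H r^T mod 2 one row at a time:
  s_1 = 0 + 1 + 0 + 0 + 1 + 0 + 0 + 0 = 2 ≡ 0 (mod 2).
  s_2 = 1 + 0 + 0 + 0 + 1 + 0 + 0 + 0 = 2 ≡ 0 (mod 2).
  s_3 = 1 + 0 + 0 + 0 + 0 + 0 + 0 + 0 = 1 ≡ 1 (mod 2).
  s_4 = 0 + 0 + 0 + 0 + 1 + 0 + 0 + 0 = 1 ≡ 1 (mod 2).
s = (0, 0, 1, 1)^T — this equals column 3 of H (binary 0011), so error is at position 3.
Correct: flip bit 3 of r = 010100001001000 to get c = 011100001001000.


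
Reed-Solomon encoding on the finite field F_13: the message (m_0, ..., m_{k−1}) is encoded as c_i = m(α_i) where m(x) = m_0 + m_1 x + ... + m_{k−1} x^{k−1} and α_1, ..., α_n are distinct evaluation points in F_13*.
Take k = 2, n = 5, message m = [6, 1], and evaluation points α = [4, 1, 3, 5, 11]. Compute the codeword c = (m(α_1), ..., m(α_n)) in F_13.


c = [10, 7, 9, 11, 4]

Message polynomial: m(x) = 6 + 1·x (mod 13).
For each evaluation point α_i, compute m(α_i) mod 13:
  α_1 = 4: Horner steps 1 → 10, so m(4) = 10.
  α_2 = 1: Horner steps 1 → 7, so m(1) = 7.
  α_3 = 3: Horner steps 1 → 9, so m(3) = 9.
  α_4 = 5: Horner steps 1 → 11, so m(5) = 11.
  α_5 = 11: Horner steps 1 → 4, so m(11) = 4.
Codeword c = [10, 7, 9, 11, 4] ∈ F_13^5.


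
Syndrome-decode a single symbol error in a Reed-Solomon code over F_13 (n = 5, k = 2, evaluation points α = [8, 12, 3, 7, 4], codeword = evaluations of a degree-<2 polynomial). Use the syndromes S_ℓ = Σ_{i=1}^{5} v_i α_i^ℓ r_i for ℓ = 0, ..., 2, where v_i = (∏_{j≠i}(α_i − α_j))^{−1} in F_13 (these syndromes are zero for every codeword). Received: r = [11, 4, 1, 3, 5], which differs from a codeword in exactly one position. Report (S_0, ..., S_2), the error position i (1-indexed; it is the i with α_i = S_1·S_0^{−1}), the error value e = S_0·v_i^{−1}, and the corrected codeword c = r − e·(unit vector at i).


S = (11, 7, 8), error at position 3, error magnitude e = 4, c = [11, 4, 10, 3, 5].

Step 1: column multipliers v_i = (∏_{j≠i}(α_i − α_j))^{−1} mod 13.
  i = 1 (α = 8): (8−12)(8−3)(8−7)(8−4) = (−4)·5·1·4 = −80 ≡ 11, so v_1 = 11^{−1} = 6 (mod 13).
  i = 2 (α = 12): (12−8)(12−3)(12−7)(12−4) = 4·9·5·8 = 1440 ≡ 10, so v_2 = 10^{−1} = 4 (mod 13).
  i = 3 (α = 3): (3−8)(3−12)(3−7)(3−4) = (−5)·(−9)·(−4)·(−1) = 180 ≡ 11, so v_3 = 11^{−1} = 6 (mod 13).
  i = 4 (α = 7): (7−8)(7−12)(7−3)(7−4) = (−1)·(−5)·4·3 = 60 ≡ 8, so v_4 = 8^{−1} = 5 (mod 13).
  i = 5 (α = 4): (4−8)(4−12)(4−3)(4−7) = (−4)·(−8)·1·(−3) = −96 ≡ 8, so v_5 = 8^{−1} = 5 (mod 13).
  v = [6, 4, 6, 5, 5].
Step 2: syndromes of r = [11, 4, 1, 3, 5] (all sums mod 13).
  S_0 = Σ v_i r_i = 6·11 + 4·4 + 6·1 + 5·3 + 5·5 = 128 ≡ 11.
  S_1 = Σ v_i α_i r_i = 6·8·11 + 4·12·4 + 6·3·1 + 5·7·3 + 5·4·5 = 943 ≡ 7.
  α_i^2 mod 13 = [12, 1, 9, 10, 3].
  S_2 = Σ v_i α_i^2 r_i = 6·12·11 + 4·1·4 + 6·9·1 + 5·10·3 + 5·3·5 = 1087 ≡ 8.
  S = (11, 7, 8) ≠ 0, so r is not a codeword (an error is present).
Step 3: locate the error. For a single error e at position i, S_ℓ = v_i·e·α_i^ℓ, so α_err = S_1/S_0.
  S_0^{−1} = 11^{−1} = 6 (mod 13), so α_err = 7·6 = 42 ≡ 3 = α_3. Error position i = 3.
  Consistency check: S_2/S_1 = 8·2 = 16 ≡ 3 = α_err ✓ (single-error assumption holds).
Step 4: error magnitude e = S_0/v_3 = S_0·∏_{j≠3}(α_3 − α_j) = 11·11 = 121 ≡ 4 (mod 13).
Step 5: correct position 3: c_3 = r_3 − e = 1 − 4 ≡ 10 (mod 13). Hence c = [11, 4, 10, 3, 5].
  Check: interpolating c through the α_i gives m(x) = 12 + 8·x (degree < 2) with m(α_i) = c_i for every i, so c is indeed a codeword.


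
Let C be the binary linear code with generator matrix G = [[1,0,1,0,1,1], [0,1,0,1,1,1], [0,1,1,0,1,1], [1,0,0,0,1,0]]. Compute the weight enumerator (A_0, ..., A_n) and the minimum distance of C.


Weight distribution: A_0 = 1, A_2 = 6, A_4 = 9. Minimum distance d = 2.

Enumerate all 2^4 = 16 messages m ∈ F_2^4.
For each, compute codeword c = mG in F_2^6, then tally its weight.
  m = 0000 → c = 000000, weight = 0.
  m = 1000 → c = 101011, weight = 4.
  m = 0100 → c = 010111, weight = 4.
  m = 1100 → c = 111100, weight = 4.
  m = 0010 → c = 011011, weight = 4.
  m = 1010 → c = 110000, weight = 2.
  m = 0110 → c = 001100, weight = 2.
  m = 1110 → c = 100111, weight = 4.
  m = 0001 → c = 100010, weight = 2.
  m = 1001 → c = 001001, weight = 2.
  m = 0101 → c = 110101, weight = 4.
  m = 1101 → c = 011110, weight = 4.
  m = 0011 → c = 111001, weight = 4.
  m = 1011 → c = 010010, weight = 2.
  m = 0111 → c = 101110, weight = 4.
  m = 1111 → c = 000101, weight = 2.
Tally weights:
  weight 0: 1 codewords.
  weight 2: 6 codewords.
  weight 4: 9 codewords.
Minimum distance d = smallest w > 0 with A_w > 0 = 2.
Sanity: Σ A_w = 16 = 2^4 = 16 ✓.


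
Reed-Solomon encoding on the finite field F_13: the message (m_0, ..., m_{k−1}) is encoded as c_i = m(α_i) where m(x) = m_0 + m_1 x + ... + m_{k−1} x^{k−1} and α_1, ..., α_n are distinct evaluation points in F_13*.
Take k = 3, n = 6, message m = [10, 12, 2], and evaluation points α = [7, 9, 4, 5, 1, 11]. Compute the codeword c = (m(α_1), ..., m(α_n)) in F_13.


c = [10, 7, 12, 3, 11, 7]

Message polynomial: m(x) = 10 + 12·x + 2·x^2 (mod 13).
For each evaluation point α_i, compute m(α_i) mod 13:
  α_1 = 7: Horner steps 2 → 0 → 10, so m(7) = 10.
  α_2 = 9: Horner steps 2 → 4 → 7, so m(9) = 7.
  α_3 = 4: Horner steps 2 → 7 → 12, so m(4) = 12.
  α_4 = 5: Horner steps 2 → 9 → 3, so m(5) = 3.
  α_5 = 1: Horner steps 2 → 1 → 11, so m(1) = 11.
  α_6 = 11: Horner steps 2 → 8 → 7, so m(11) = 7.
Codeword c = [10, 7, 12, 3, 11, 7] ∈ F_13^6.


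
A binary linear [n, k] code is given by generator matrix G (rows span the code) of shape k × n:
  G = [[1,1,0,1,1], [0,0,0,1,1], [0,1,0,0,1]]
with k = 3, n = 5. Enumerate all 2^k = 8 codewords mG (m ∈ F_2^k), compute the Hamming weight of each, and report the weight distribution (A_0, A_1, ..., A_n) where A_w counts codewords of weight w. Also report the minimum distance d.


Weight distribution: A_0 = 1, A_2 = 6, A_4 = 1. Minimum distance d = 2.

Enumerate all 2^3 = 8 messages m ∈ F_2^3.
For each, compute codeword c = mG in F_2^5, then tally its weight.
  m = 000 → c = 00000, weight = 0.
  m = 100 → c = 11011, weight = 4.
  m = 010 → c = 00011, weight = 2.
  m = 110 → c = 11000, weight = 2.
  m = 001 → c = 01001, weight = 2.
  m = 101 → c = 10010, weight = 2.
  m = 011 → c = 01010, weight = 2.
  m = 111 → c = 10001, weight = 2.
Tally weights:
  weight 0: 1 codewords.
  weight 2: 6 codewords.
  weight 4: 1 codewords.
Minimum distance d = smallest w > 0 with A_w > 0 = 2.
Sanity: Σ A_w = 8 = 2^3 = 8 ✓.


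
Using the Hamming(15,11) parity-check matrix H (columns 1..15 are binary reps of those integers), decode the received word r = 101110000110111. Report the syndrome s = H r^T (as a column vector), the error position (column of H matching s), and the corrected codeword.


s = (1, 1, 1, 0)^T, error position = 14, corrected codeword c = 101110000110101

Compute s = H r^T mod 2 one row at a time:
  s_1 = 0 + 0 + 1 + 1 + 0 + 1 + 1 + 1 = 5 ≡ 1 (mod 2).
  s_2 = 1 + 1 + 0 + 0 + 0 + 1 + 1 + 1 = 5 ≡ 1 (mod 2).
  s_3 = 0 + 1 + 0 + 0 + 1 + 1 + 1 + 1 = 5 ≡ 1 (mod 2).
  s_4 = 1 + 1 + 1 + 0 + 0 + 1 + 1 + 1 = 6 ≡ 0 (mod 2).
s = (1, 1, 1, 0)^T — this equals column 14 of H (binary 1110), so error is at position 14.
Correct: flip bit 14 of r = 101110000110111 to get c = 101110000110101.


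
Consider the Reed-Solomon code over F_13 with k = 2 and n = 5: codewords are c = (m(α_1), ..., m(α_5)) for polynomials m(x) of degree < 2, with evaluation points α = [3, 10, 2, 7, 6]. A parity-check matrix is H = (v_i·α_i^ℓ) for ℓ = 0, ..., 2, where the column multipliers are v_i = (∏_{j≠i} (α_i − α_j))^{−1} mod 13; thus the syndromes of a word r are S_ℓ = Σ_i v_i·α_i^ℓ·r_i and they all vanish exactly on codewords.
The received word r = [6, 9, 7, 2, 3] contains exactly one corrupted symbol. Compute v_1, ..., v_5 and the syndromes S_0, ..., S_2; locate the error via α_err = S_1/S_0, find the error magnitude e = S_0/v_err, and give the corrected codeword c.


S = (4, 1, 10), error at position 2, error magnitude e = 10, c = [6, 12, 7, 2, 3].

Step 1: column multipliers v_i = (∏_{j≠i}(α_i − α_j))^{−1} mod 13.
  i = 1 (α = 3): (3−10)(3−2)(3−7)(3−6) = (−7)·1·(−4)·(−3) = −84 ≡ 7, so v_1 = 7^{−1} = 2 (mod 13).
  i = 2 (α = 10): (10−3)(10−2)(10−7)(10−6) = 7·8·3·4 = 672 ≡ 9, so v_2 = 9^{−1} = 3 (mod 13).
  i = 3 (α = 2): (2−3)(2−10)(2−7)(2−6) = (−1)·(−8)·(−5)·(−4) = 160 ≡ 4, so v_3 = 4^{−1} = 10 (mod 13).
  i = 4 (α = 7): (7−3)(7−10)(7−2)(7−6) = 4·(−3)·5·1 = −60 ≡ 5, so v_4 = 5^{−1} = 8 (mod 13).
  i = 5 (α = 6): (6−3)(6−10)(6−2)(6−7) = 3·(−4)·4·(−1) = 48 ≡ 9, so v_5 = 9^{−1} = 3 (mod 13).
  v = [2, 3, 10, 8, 3].
Step 2: syndromes of r = [6, 9, 7, 2, 3] (all sums mod 13).
  S_0 = Σ v_i r_i = 2·6 + 3·9 + 10·7 + 8·2 + 3·3 = 134 ≡ 4.
  S_1 = Σ v_i α_i r_i = 2·3·6 + 3·10·9 + 10·2·7 + 8·7·2 + 3·6·3 = 612 ≡ 1.
  α_i^2 mod 13 = [9, 9, 4, 10, 10].
  S_2 = Σ v_i α_i^2 r_i = 2·9·6 + 3·9·9 + 10·4·7 + 8·10·2 + 3·10·3 = 881 ≡ 10.
  S = (4, 1, 10) ≠ 0, so r is not a codeword (an error is present).
Step 3: locate the error. For a single error e at position i, S_ℓ = v_i·e·α_i^ℓ, so α_err = S_1/S_0.
  S_0^{−1} = 4^{−1} = 10 (mod 13), so α_err = 1·10 = 10 ≡ 10 = α_2. Error position i = 2.
  Consistency check: S_2/S_1 = 10·1 = 10 ≡ 10 = α_err ✓ (single-error assumption holds).
Step 4: error magnitude e = S_0/v_2 = S_0·∏_{j≠2}(α_2 − α_j) = 4·9 = 36 ≡ 10 (mod 13).
Step 5: correct position 2: c_2 = r_2 − e = 9 − 10 ≡ 12 (mod 13). Hence c = [6, 12, 7, 2, 3].
  Check: interpolating c through the α_i gives m(x) = 9 + 12·x (degree < 2) with m(α_i) = c_i for every i, so c is indeed a codeword.


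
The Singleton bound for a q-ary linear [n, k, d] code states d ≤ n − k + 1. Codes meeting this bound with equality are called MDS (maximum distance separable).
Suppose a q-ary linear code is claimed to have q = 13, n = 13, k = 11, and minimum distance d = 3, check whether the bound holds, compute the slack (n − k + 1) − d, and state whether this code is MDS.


Singleton RHS = n − k + 1 = 3, slack = 0, bound satisfied, MDS.

Singleton bound: d ≤ n − k + 1.
Here n = 13, k = 11, so n − k + 1 = 3.
Given d = 3, check d ≤ 3: YES.
Slack = (n − k + 1) − d = 0.
The code is MDS (slack = 0).
Description: the claimed parameters are [13, 11, 3]_13; such a code would be MDS (meets Singleton bound).


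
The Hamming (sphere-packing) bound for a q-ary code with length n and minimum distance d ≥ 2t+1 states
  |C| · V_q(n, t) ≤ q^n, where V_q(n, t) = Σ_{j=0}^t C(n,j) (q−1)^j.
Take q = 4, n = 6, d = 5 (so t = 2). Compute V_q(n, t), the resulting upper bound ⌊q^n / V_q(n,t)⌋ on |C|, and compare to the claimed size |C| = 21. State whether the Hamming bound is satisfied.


V_q(n, t) = 154, q^n = 4096, Hamming bound = 26, |C| = 21 ≤ bound (satisfied).

Step 1: Compute V_q(n, t) = Σ_{j=0}^2 C(n, j) (q−1)^j.
  j = 0: C(6,0)·(3)^0 = 1·1 = 1.
  j = 1: C(6,1)·(3)^1 = 6·3 = 18.
  j = 2: C(6,2)·(3)^2 = 15·9 = 135.
  V_q(n, t) = 1 + 18 + 135 = 154.
Step 2: q^n = 4^6 = 4096.
Step 3: Hamming bound ⌊q^n / V_q(n,t)⌋ = ⌊4096/154⌋ = 26.
Step 4: Compare |C| = 21 to 26: satisfied.
The claimed |C| lies below the Hamming bound.


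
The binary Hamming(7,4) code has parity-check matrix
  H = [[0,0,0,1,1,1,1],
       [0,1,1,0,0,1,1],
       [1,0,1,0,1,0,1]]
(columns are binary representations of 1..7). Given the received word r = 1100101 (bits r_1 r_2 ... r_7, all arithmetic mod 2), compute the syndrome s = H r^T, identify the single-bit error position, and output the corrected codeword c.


s = (0, 0, 1)^T, error position = 1, corrected codeword c = 0100101

Compute s = H r^T mod 2 one row at a time:
  s_1 = 0 + 1 + 0 + 1 = 2 ≡ 0 (mod 2).
  s_2 = 1 + 0 + 0 + 1 = 2 ≡ 0 (mod 2).
  s_3 = 1 + 0 + 1 + 1 = 3 ≡ 1 (mod 2).
s = (0, 0, 1)^T — this equals column 1 of H (binary 001), so error is at position 1.
Correct: flip bit 1 of r = 1100101 to get c = 0100101.


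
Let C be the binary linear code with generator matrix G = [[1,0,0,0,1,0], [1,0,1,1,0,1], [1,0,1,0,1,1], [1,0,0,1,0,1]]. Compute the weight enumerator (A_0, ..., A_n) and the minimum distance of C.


Weight distribution: A_0 = 1, A_1 = 2, A_2 = 4, A_3 = 6, A_4 = 3. Minimum distance d = 1.

Enumerate all 2^4 = 16 messages m ∈ F_2^4.
For each, compute codeword c = mG in F_2^6, then tally its weight.
  m = 0000 → c = 000000, weight = 0.
  m = 1000 → c = 100010, weight = 2.
  m = 0100 → c = 101101, weight = 4.
  m = 1100 → c = 001111, weight = 4.
  m = 0010 → c = 101011, weight = 4.
  m = 1010 → c = 001001, weight = 2.
  m = 0110 → c = 000110, weight = 2.
  m = 1110 → c = 100100, weight = 2.
  m = 0001 → c = 100101, weight = 3.
  m = 1001 → c = 000111, weight = 3.
  m = 0101 → c = 001000, weight = 1.
  m = 1101 → c = 101010, weight = 3.
  m = 0011 → c = 001110, weight = 3.
  m = 1011 → c = 101100, weight = 3.
  m = 0111 → c = 100011, weight = 3.
  m = 1111 → c = 000001, weight = 1.
Tally weights:
  weight 0: 1 codewords.
  weight 1: 2 codewords.
  weight 2: 4 codewords.
  weight 3: 6 codewords.
  weight 4: 3 codewords.
Minimum distance d = smallest w > 0 with A_w > 0 = 1.
Sanity: Σ A_w = 16 = 2^4 = 16 ✓.


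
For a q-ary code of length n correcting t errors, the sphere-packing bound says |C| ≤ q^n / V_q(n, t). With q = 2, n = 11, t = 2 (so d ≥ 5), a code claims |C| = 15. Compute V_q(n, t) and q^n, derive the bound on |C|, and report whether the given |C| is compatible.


V_q(n, t) = 67, q^n = 2048, Hamming bound = 30, |C| = 15 ≤ bound (satisfied).

Step 1: Compute V_q(n, t) = Σ_{j=0}^2 C(n, j) (q−1)^j.
  j = 0: C(11,0)·(1)^0 = 1·1 = 1.
  j = 1: C(11,1)·(1)^1 = 11·1 = 11.
  j = 2: C(11,2)·(1)^2 = 55·1 = 55.
  V_q(n, t) = 1 + 11 + 55 = 67.
Step 2: q^n = 2^11 = 2048.
Step 3: Hamming bound ⌊q^n / V_q(n,t)⌋ = ⌊2048/67⌋ = 30.
Step 4: Compare |C| = 15 to 30: satisfied.
The claimed |C| lies below the Hamming bound.


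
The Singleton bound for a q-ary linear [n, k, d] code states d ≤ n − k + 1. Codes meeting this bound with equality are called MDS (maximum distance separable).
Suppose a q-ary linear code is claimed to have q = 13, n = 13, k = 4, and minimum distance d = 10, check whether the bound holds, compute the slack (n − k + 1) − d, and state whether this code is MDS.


Singleton RHS = n − k + 1 = 10, slack = 0, bound satisfied, MDS.

Singleton bound: d ≤ n − k + 1.
Here n = 13, k = 4, so n − k + 1 = 10.
Given d = 10, check d ≤ 10: YES.
Slack = (n − k + 1) − d = 0.
The code is MDS (slack = 0).
Description: the claimed parameters are [13, 4, 10]_13; such a code would be MDS (meets Singleton bound).


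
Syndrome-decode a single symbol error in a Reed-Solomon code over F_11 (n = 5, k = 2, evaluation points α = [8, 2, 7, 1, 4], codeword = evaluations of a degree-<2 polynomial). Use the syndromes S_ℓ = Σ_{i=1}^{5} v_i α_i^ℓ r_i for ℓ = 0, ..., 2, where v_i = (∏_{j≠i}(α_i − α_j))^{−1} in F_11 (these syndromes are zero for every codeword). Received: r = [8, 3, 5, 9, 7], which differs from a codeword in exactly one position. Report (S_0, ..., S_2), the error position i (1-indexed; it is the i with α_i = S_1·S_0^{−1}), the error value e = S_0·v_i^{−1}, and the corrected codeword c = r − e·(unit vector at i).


S = (4, 8, 5), error at position 2, error magnitude e = 2, c = [8, 1, 5, 9, 7].

Step 1: column multipliers v_i = (∏_{j≠i}(α_i − α_j))^{−1} mod 11.
  i = 1 (α = 8): (8−2)(8−7)(8−1)(8−4) = 6·1·7·4 = 168 ≡ 3, so v_1 = 3^{−1} = 4 (mod 11).
  i = 2 (α = 2): (2−8)(2−7)(2−1)(2−4) = (−6)·(−5)·1·(−2) = −60 ≡ 6, so v_2 = 6^{−1} = 2 (mod 11).
  i = 3 (α = 7): (7−8)(7−2)(7−1)(7−4) = (−1)·5·6·3 = −90 ≡ 9, so v_3 = 9^{−1} = 5 (mod 11).
  i = 4 (α = 1): (1−8)(1−2)(1−7)(1−4) = (−7)·(−1)·(−6)·(−3) = 126 ≡ 5, so v_4 = 5^{−1} = 9 (mod 11).
  i = 5 (α = 4): (4−8)(4−2)(4−7)(4−1) = (−4)·2·(−3)·3 = 72 ≡ 6, so v_5 = 6^{−1} = 2 (mod 11).
  v = [4, 2, 5, 9, 2].
Step 2: syndromes of r = [8, 3, 5, 9, 7] (all sums mod 11).
  S_0 = Σ v_i r_i = 4·8 + 2·3 + 5·5 + 9·9 + 2·7 = 158 ≡ 4.
  S_1 = Σ v_i α_i r_i = 4·8·8 + 2·2·3 + 5·7·5 + 9·1·9 + 2·4·7 = 580 ≡ 8.
  α_i^2 mod 11 = [9, 4, 5, 1, 5].
  S_2 = Σ v_i α_i^2 r_i = 4·9·8 + 2·4·3 + 5·5·5 + 9·1·9 + 2·5·7 = 588 ≡ 5.
  S = (4, 8, 5) ≠ 0, so r is not a codeword (an error is present).
Step 3: locate the error. For a single error e at position i, S_ℓ = v_i·e·α_i^ℓ, so α_err = S_1/S_0.
  S_0^{−1} = 4^{−1} = 3 (mod 11), so α_err = 8·3 = 24 ≡ 2 = α_2. Error position i = 2.
  Consistency check: S_2/S_1 = 5·7 = 35 ≡ 2 = α_err ✓ (single-error assumption holds).
Step 4: error magnitude e = S_0/v_2 = S_0·∏_{j≠2}(α_2 − α_j) = 4·6 = 24 ≡ 2 (mod 11).
Step 5: correct position 2: c_2 = r_2 − e = 3 − 2 ≡ 1 (mod 11). Hence c = [8, 1, 5, 9, 7].
  Check: interpolating c through the α_i gives m(x) = 6 + 3·x (degree < 2) with m(α_i) = c_i for every i, so c is indeed a codeword.


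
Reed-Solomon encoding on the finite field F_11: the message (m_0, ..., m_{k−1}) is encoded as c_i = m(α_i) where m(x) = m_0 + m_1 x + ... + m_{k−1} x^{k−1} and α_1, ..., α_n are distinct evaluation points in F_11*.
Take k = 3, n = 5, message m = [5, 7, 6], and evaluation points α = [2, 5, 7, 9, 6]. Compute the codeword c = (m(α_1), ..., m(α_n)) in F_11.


c = [10, 3, 7, 4, 10]

Message polynomial: m(x) = 5 + 7·x + 6·x^2 (mod 11).
For each evaluation point α_i, compute m(α_i) mod 11:
  α_1 = 2: Horner steps 6 → 8 → 10, so m(2) = 10.
  α_2 = 5: Horner steps 6 → 4 → 3, so m(5) = 3.
  α_3 = 7: Horner steps 6 → 5 → 7, so m(7) = 7.
  α_4 = 9: Horner steps 6 → 6 → 4, so m(9) = 4.
  α_5 = 6: Horner steps 6 → 10 → 10, so m(6) = 10.
Codeword c = [10, 3, 7, 4, 10] ∈ F_11^5.


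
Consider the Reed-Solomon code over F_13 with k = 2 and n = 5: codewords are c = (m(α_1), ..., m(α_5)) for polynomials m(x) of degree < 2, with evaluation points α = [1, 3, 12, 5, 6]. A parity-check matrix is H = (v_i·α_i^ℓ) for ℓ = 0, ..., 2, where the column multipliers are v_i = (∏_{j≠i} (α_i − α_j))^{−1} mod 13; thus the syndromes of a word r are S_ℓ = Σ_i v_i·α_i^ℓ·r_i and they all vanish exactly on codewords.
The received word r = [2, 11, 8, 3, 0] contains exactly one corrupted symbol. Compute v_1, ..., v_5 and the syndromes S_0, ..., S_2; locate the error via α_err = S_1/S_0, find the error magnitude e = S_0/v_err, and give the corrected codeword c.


S = (6, 5, 2), error at position 2, error magnitude e = 2, c = [2, 9, 8, 3, 0].

Step 1: column multipliers v_i = (∏_{j≠i}(α_i − α_j))^{−1} mod 13.
  i = 1 (α = 1): (1−3)(1−12)(1−5)(1−6) = (−2)·(−11)·(−4)·(−5) = 440 ≡ 11, so v_1 = 11^{−1} = 6 (mod 13).
  i = 2 (α = 3): (3−1)(3−12)(3−5)(3−6) = 2·(−9)·(−2)·(−3) = −108 ≡ 9, so v_2 = 9^{−1} = 3 (mod 13).
  i = 3 (α = 12): (12−1)(12−3)(12−5)(12−6) = 11·9·7·6 = 4158 ≡ 11, so v_3 = 11^{−1} = 6 (mod 13).
  i = 4 (α = 5): (5−1)(5−3)(5−12)(5−6) = 4·2·(−7)·(−1) = 56 ≡ 4, so v_4 = 4^{−1} = 10 (mod 13).
  i = 5 (α = 6): (6−1)(6−3)(6−12)(6−5) = 5·3·(−6)·1 = −90 ≡ 1, so v_5 = 1^{−1} = 1 (mod 13).
  v = [6, 3, 6, 10, 1].
Step 2: syndromes of r = [2, 11, 8, 3, 0] (all sums mod 13).
  S_0 = Σ v_i r_i = 6·2 + 3·11 + 6·8 + 10·3 + 1·0 = 123 ≡ 6.
  S_1 = Σ v_i α_i r_i = 6·1·2 + 3·3·11 + 6·12·8 + 10·5·3 + 1·6·0 = 837 ≡ 5.
  α_i^2 mod 13 = [1, 9, 1, 12, 10].
  S_2 = Σ v_i α_i^2 r_i = 6·1·2 + 3·9·11 + 6·1·8 + 10·12·3 + 1·10·0 = 717 ≡ 2.
  S = (6, 5, 2) ≠ 0, so r is not a codeword (an error is present).
Step 3: locate the error. For a single error e at position i, S_ℓ = v_i·e·α_i^ℓ, so α_err = S_1/S_0.
  S_0^{−1} = 6^{−1} = 11 (mod 13), so α_err = 5·11 = 55 ≡ 3 = α_2. Error position i = 2.
  Consistency check: S_2/S_1 = 2·8 = 16 ≡ 3 = α_err ✓ (single-error assumption holds).
Step 4: error magnitude e = S_0/v_2 = S_0·∏_{j≠2}(α_2 − α_j) = 6·9 = 54 ≡ 2 (mod 13).
Step 5: correct position 2: c_2 = r_2 − e = 11 − 2 ≡ 9 (mod 13). Hence c = [2, 9, 8, 3, 0].
  Check: interpolating c through the α_i gives m(x) = 5 + 10·x (degree < 2) with m(α_i) = c_i for every i, so c is indeed a codeword.


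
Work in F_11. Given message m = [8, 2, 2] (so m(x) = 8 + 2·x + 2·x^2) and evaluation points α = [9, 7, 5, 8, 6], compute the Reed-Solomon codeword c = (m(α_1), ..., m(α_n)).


c = [1, 10, 2, 9, 4]

Message polynomial: m(x) = 8 + 2·x + 2·x^2 (mod 11).
For each evaluation point α_i, compute m(α_i) mod 11:
  α_1 = 9: Horner steps 2 → 9 → 1, so m(9) = 1.
  α_2 = 7: Horner steps 2 → 5 → 10, so m(7) = 10.
  α_3 = 5: Horner steps 2 → 1 → 2, so m(5) = 2.
  α_4 = 8: Horner steps 2 → 7 → 9, so m(8) = 9.
  α_5 = 6: Horner steps 2 → 3 → 4, so m(6) = 4.
Codeword c = [1, 10, 2, 9, 4] ∈ F_11^5.


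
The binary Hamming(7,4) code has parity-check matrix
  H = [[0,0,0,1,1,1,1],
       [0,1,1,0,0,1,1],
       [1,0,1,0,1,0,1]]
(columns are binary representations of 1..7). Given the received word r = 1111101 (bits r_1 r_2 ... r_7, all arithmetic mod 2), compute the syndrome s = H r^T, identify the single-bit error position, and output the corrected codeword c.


s = (1, 1, 0)^T, error position = 6, corrected codeword c = 1111111

Compute s = H r^T mod 2 one row at a time:
  s_1 = 1 + 1 + 0 + 1 = 3 ≡ 1 (mod 2).
  s_2 = 1 + 1 + 0 + 1 = 3 ≡ 1 (mod 2).
  s_3 = 1 + 1 + 1 + 1 = 4 ≡ 0 (mod 2).
s = (1, 1, 0)^T — this equals column 6 of H (binary 110), so error is at position 6.
Correct: flip bit 6 of r = 1111101 to get c = 1111111.


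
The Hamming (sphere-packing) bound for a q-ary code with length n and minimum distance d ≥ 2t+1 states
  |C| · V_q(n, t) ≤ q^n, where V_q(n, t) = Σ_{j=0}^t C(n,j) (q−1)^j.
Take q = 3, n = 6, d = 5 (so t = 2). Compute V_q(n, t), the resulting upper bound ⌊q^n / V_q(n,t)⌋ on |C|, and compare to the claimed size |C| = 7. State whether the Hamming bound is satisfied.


V_q(n, t) = 73, q^n = 729, Hamming bound = 9, |C| = 7 ≤ bound (satisfied).

Step 1: Compute V_q(n, t) = Σ_{j=0}^2 C(n, j) (q−1)^j.
  j = 0: C(6,0)·(2)^0 = 1·1 = 1.
  j = 1: C(6,1)·(2)^1 = 6·2 = 12.
  j = 2: C(6,2)·(2)^2 = 15·4 = 60.
  V_q(n, t) = 1 + 12 + 60 = 73.
Step 2: q^n = 3^6 = 729.
Step 3: Hamming bound ⌊q^n / V_q(n,t)⌋ = ⌊729/73⌋ = 9.
Step 4: Compare |C| = 7 to 9: satisfied.
The claimed |C| lies below the Hamming bound.


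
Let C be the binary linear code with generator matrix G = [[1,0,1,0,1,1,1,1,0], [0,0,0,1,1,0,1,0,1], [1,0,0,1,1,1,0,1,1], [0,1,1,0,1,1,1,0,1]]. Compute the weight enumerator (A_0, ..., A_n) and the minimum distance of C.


Weight distribution: A_0 = 1, A_2 = 1, A_4 = 7, A_6 = 7. Minimum distance d = 2.

Enumerate all 2^4 = 16 messages m ∈ F_2^4.
For each, compute codeword c = mG in F_2^9, then tally its weight.
  m = 0000 → c = 000000000, weight = 0.
  m = 1000 → c = 101011110, weight = 6.
  m = 0100 → c = 000110101, weight = 4.
  m = 1100 → c = 101101011, weight = 6.
  m = 0010 → c = 100111011, weight = 6.
  m = 1010 → c = 001100101, weight = 4.
  m = 0110 → c = 100001110, weight = 4.
  m = 1110 → c = 001010000, weight = 2.
  m = 0001 → c = 011011101, weight = 6.
  m = 1001 → c = 110000011, weight = 4.
  m = 0101 → c = 011101000, weight = 4.
  m = 1101 → c = 110110110, weight = 6.
  m = 0011 → c = 111100110, weight = 6.
  m = 1011 → c = 010111000, weight = 4.
  m = 0111 → c = 111010011, weight = 6.
  m = 1111 → c = 010001101, weight = 4.
Tally weights:
  weight 0: 1 codewords.
  weight 2: 1 codewords.
  weight 4: 7 codewords.
  weight 6: 7 codewords.
Minimum distance d = smallest w > 0 with A_w > 0 = 2.
Sanity: Σ A_w = 16 = 2^4 = 16 ✓.


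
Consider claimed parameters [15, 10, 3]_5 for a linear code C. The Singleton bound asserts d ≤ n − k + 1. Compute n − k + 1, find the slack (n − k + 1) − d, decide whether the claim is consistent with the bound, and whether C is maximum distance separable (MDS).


Singleton RHS = n − k + 1 = 6, slack = 3, bound satisfied, not MDS.

Singleton bound: d ≤ n − k + 1.
Here n = 15, k = 10, so n − k + 1 = 6.
Given d = 3, check d ≤ 6: YES.
Slack = (n − k + 1) − d = 3.
The code is NOT MDS (slack = 3 > 0).
Description: the claimed parameters are [15, 10, 3]_5; such a code would be non-MDS.


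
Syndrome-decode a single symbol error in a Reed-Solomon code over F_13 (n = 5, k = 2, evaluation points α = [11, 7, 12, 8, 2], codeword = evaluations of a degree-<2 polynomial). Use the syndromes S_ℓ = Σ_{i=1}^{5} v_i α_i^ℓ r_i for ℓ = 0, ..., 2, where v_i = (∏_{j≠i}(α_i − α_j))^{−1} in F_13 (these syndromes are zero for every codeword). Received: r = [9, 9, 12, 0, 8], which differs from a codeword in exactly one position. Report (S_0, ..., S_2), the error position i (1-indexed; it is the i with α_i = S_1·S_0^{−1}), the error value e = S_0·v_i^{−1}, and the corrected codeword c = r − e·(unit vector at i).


S = (3, 8, 4), error at position 2, error magnitude e = 12, c = [9, 10, 12, 0, 8].

Step 1: column multipliers v_i = (∏_{j≠i}(α_i − α_j))^{−1} mod 13.
  i = 1 (α = 11): (11−7)(11−12)(11−8)(11−2) = 4·(−1)·3·9 = −108 ≡ 9, so v_1 = 9^{−1} = 3 (mod 13).
  i = 2 (α = 7): (7−11)(7−12)(7−8)(7−2) = (−4)·(−5)·(−1)·5 = −100 ≡ 4, so v_2 = 4^{−1} = 10 (mod 13).
  i = 3 (α = 12): (12−11)(12−7)(12−8)(12−2) = 1·5·4·10 = 200 ≡ 5, so v_3 = 5^{−1} = 8 (mod 13).
  i = 4 (α = 8): (8−11)(8−7)(8−12)(8−2) = (−3)·1·(−4)·6 = 72 ≡ 7, so v_4 = 7^{−1} = 2 (mod 13).
  i = 5 (α = 2): (2−11)(2−7)(2−12)(2−8) = (−9)·(−5)·(−10)·(−6) = 2700 ≡ 9, so v_5 = 9^{−1} = 3 (mod 13).
  v = [3, 10, 8, 2, 3].
Step 2: syndromes of r = [9, 9, 12, 0, 8] (all sums mod 13).
  S_0 = Σ v_i r_i = 3·9 + 10·9 + 8·12 + 2·0 + 3·8 = 237 ≡ 3.
  S_1 = Σ v_i α_i r_i = 3·11·9 + 10·7·9 + 8·12·12 + 2·8·0 + 3·2·8 = 2127 ≡ 8.
  α_i^2 mod 13 = [4, 10, 1, 12, 4].
  S_2 = Σ v_i α_i^2 r_i = 3·4·9 + 10·10·9 + 8·1·12 + 2·12·0 + 3·4·8 = 1200 ≡ 4.
  S = (3, 8, 4) ≠ 0, so r is not a codeword (an error is present).
Step 3: locate the error. For a single error e at position i, S_ℓ = v_i·e·α_i^ℓ, so α_err = S_1/S_0.
  S_0^{−1} = 3^{−1} = 9 (mod 13), so α_err = 8·9 = 72 ≡ 7 = α_2. Error position i = 2.
  Consistency check: S_2/S_1 = 4·5 = 20 ≡ 7 = α_err ✓ (single-error assumption holds).
Step 4: error magnitude e = S_0/v_2 = S_0·∏_{j≠2}(α_2 − α_j) = 3·4 = 12 ≡ 12 (mod 13).
Step 5: correct position 2: c_2 = r_2 − e = 9 − 12 ≡ 10 (mod 13). Hence c = [9, 10, 12, 0, 8].
  Check: interpolating c through the α_i gives m(x) = 2 + 3·x (degree < 2) with m(α_i) = c_i for every i, so c is indeed a codeword.


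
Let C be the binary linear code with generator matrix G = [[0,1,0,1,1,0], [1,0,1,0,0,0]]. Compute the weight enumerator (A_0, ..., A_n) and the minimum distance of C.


Weight distribution: A_0 = 1, A_2 = 1, A_3 = 1, A_5 = 1. Minimum distance d = 2.

Enumerate all 2^2 = 4 messages m ∈ F_2^2.
For each, compute codeword c = mG in F_2^6, then tally its weight.
  m = 00 → c = 000000, weight = 0.
  m = 10 → c = 010110, weight = 3.
  m = 01 → c = 101000, weight = 2.
  m = 11 → c = 111110, weight = 5.
Tally weights:
  weight 0: 1 codewords.
  weight 2: 1 codewords.
  weight 3: 1 codewords.
  weight 5: 1 codewords.
Minimum distance d = smallest w > 0 with A_w > 0 = 2.
Sanity: Σ A_w = 4 = 2^2 = 4 ✓.


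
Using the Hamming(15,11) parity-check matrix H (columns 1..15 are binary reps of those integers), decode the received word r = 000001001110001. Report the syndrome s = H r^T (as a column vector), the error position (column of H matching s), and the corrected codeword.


s = (0, 0, 0, 1)^T, error position = 1, corrected codeword c = 100001001110001

Compute s = H r^T mod 2 one row at a time:
  s_1 = 0 + 1 + 1 + 1 + 0 + 0 + 0 + 1 = 4 ≡ 0 (mod 2).
  s_2 = 0 + 0 + 1 + 0 + 0 + 0 + 0 + 1 = 2 ≡ 0 (mod 2).
  s_3 = 0 + 0 + 1 + 0 + 1 + 1 + 0 + 1 = 4 ≡ 0 (mod 2).
  s_4 = 0 + 0 + 0 + 0 + 1 + 1 + 0 + 1 = 3 ≡ 1 (mod 2).
s = (0, 0, 0, 1)^T — this equals column 1 of H (binary 0001), so error is at position 1.
Correct: flip bit 1 of r = 000001001110001 to get c = 100001001110001.


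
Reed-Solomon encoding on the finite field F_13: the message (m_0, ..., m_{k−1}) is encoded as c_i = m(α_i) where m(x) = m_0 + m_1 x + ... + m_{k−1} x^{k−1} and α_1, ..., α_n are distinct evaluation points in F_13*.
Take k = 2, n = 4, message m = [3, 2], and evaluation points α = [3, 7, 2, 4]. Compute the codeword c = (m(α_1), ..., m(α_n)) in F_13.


c = [9, 4, 7, 11]

Message polynomial: m(x) = 3 + 2·x (mod 13).
For each evaluation point α_i, compute m(α_i) mod 13:
  α_1 = 3: Horner steps 2 → 9, so m(3) = 9.
  α_2 = 7: Horner steps 2 → 4, so m(7) = 4.
  α_3 = 2: Horner steps 2 → 7, so m(2) = 7.
  α_4 = 4: Horner steps 2 → 11, so m(4) = 11.
Codeword c = [9, 4, 7, 11] ∈ F_13^4.


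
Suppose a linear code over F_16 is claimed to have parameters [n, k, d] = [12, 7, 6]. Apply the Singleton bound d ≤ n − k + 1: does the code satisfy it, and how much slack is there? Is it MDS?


Singleton RHS = n − k + 1 = 6, slack = 0, bound satisfied, MDS.

Singleton bound: d ≤ n − k + 1.
Here n = 12, k = 7, so n − k + 1 = 6.
Given d = 6, check d ≤ 6: YES.
Slack = (n − k + 1) − d = 0.
The code is MDS (slack = 0).
Description: the claimed parameters are [12, 7, 6]_16; such a code would be MDS (meets Singleton bound).
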